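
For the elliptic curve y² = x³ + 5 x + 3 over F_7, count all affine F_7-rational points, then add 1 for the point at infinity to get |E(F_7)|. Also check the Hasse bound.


Affine points = {(1, 3), (1, 4), (2, 0), (6, 2), (6, 5)}; affine count = 5; |E(F_7)| = 6.

Discriminant check: Δ ∝ 4a³ + 27b² = 4·5³ + 27·3² = 4·125 + 27·9 ≡ 1 (mod 7). Nonzero ⇒ E is nonsingular.
For each x ∈ F_7, compute rhs = x³ + 5·x + 3 mod 7, then count y ∈ F_7 with y² ≡ rhs.
  x = 0: rhs = 3, matching y values: none (0 points).
  x = 1: rhs = 2, matching y values: 3, 4 (2 points).
  x = 2: rhs = 0, matching y values: 0 (1 points).
  x = 3: rhs = 3, matching y values: none (0 points).
  x = 4: rhs = 3, matching y values: none (0 points).
  x = 5: rhs = 6, matching y values: none (0 points).
  x = 6: rhs = 4, matching y values: 2, 5 (2 points).
Total affine count: 5.
Full point count |E(F_7)| = 5 + 1 = 6.
Hasse bound: |6 − (7+1)| = |-2| = 2 ≤ 2√7 ≈ 5.2915 ✓.


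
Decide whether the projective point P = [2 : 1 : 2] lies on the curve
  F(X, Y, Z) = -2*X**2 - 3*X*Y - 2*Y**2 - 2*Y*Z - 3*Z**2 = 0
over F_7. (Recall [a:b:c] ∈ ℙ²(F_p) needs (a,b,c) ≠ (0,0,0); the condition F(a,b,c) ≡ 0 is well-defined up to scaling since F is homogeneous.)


F(2,1,2) ≡ 3 (mod 7); P is NOT on the curve.

Evaluate F(2, 1, 2) term-by-term (mod 7).
  -2*X**2 ↦ -2·4·1·1 = -8
  -3*X*Y ↦ -3·2·1·1 = -6
  -2*Y**2 ↦ -2·1·1·1 = -2
  -2*Y*Z ↦ -2·1·1·2 = -4
  -3*Z**2 ↦ -3·1·1·4 = -12
Sum: F(2, 1, 2) = (-8) + (-6) + (-2) + (-4) + (-12) = -32.
Reducing mod 7: -32 ≡ 3 (mod 7).
Since F(a, b, c) ≡ 3 ≠ 0 (mod 7), P does NOT lie on the curve.


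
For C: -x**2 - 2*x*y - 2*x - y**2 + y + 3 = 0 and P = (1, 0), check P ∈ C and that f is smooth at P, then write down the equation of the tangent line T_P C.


Tangent line at P: -4*x - y + 4 = 0.

Step 1: f(1, 0) = 0, so P lies on C.
Step 2: partial derivatives
  f_x(x, y) = -2*x - 2*y - 2, f_y(x, y) = -2*x - 2*y + 1.
  f_x(P) = -4, f_y(P) = -1 (gradient nonzero, so P is smooth).
Step 3: tangent line at P: -4·(x − 1) + -1·(y − 0) = 0.
Expanding: -4*x - y + 4 = 0.


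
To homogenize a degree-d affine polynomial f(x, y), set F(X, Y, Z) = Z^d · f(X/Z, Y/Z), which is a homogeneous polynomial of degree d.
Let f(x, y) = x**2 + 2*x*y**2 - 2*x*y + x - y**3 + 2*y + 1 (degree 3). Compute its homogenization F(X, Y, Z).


F(X, Y, Z) = X**2*Z + 2*X*Y**2 - 2*X*Y*Z + X*Z**2 - Y**3 + 2*Y*Z**2 + Z**3

deg(f) = 3.
Substitute x = X/Z, y = Y/Z into f, then multiply by Z^3.
  monomial 1·x^2·y^0 ↦ 1·X^2·Y^0·Z^1.
  monomial 2·x^1·y^2 ↦ 2·X^1·Y^2·Z^0.
  monomial -2·x^1·y^1 ↦ -2·X^1·Y^1·Z^1.
  monomial 1·x^1·y^0 ↦ 1·X^1·Y^0·Z^2.
  monomial -1·x^0·y^3 ↦ -1·X^0·Y^3·Z^0.
  monomial 2·x^0·y^1 ↦ 2·X^0·Y^1·Z^2.
  monomial 1·x^0·y^0 ↦ 1·X^0·Y^0·Z^3.
Collecting: F(X, Y, Z) = X**2*Z + 2*X*Y**2 - 2*X*Y*Z + X*Z**2 - Y**3 + 2*Y*Z**2 + Z**3.


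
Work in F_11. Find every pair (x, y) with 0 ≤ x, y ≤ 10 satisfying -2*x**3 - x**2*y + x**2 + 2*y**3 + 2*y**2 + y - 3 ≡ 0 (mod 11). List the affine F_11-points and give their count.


Affine F_11-points: {(1, 1), (2, 7), (3, 3), (4, 2), (4, 3), (4, 5), (5, 6), (6, 8), (9, 4), (10, 0), (10, 10)}; count = 11.

For each of the 121 pairs (x, y) ∈ F_11², evaluate f(x, y) mod 11. Record the zeros.
  x = 0: [0↦8, 1↦2, 2↦1, 3↦6, 4↦7, 5↦5, 6↦1, 7↦7, 8↦2, 9↦9, 10↦7]  zeros at y ∈ ∅
  x = 1: [0↦7, 1↦0, 2↦9, 3↦2, 4↦2, 5↦10, 6↦5, 7↦10, 8↦4, 9↦10, 10↦7]  zeros at y ∈ {1}
  x = 2: [0↦7, 1↦8, 2↦3, 3↦4, 4↦1, 5↦6, 6↦9, 7↦0, 8↦2, 9↦5, 10↦10]  zeros at y ∈ {7}
  x = 3: [0↦7, 1↦3, 2↦4, 3↦0, 4↦3, 5↦3, 6↦1, 7↦9, 8↦6, 9↦4, 10↦4]  zeros at y ∈ {3}
  x = 4: [0↦6, 1↦6, 2↦0, 3↦0, 4↦7, 5↦0, 6↦2, 7↦3, 8↦4, 9↦6, 10↦10]  zeros at y ∈ {2, 3, 5}
  x = 5: [0↦3, 1↦5, 2↦1, 3↦3, 4↦1, 5↦7, 6↦0, 7↦3, 8↦6, 9↦10, 10↦5]  zeros at y ∈ {6}
  x = 6: [0↦8, 1↦10, 2↦6, 3↦8, 4↦6, 5↦1, 6↦5, 7↦8, 8↦0, 9↦4, 10↦10]  zeros at y ∈ {8}
  x = 7: [0↦9, 1↦9, 2↦3, 3↦3, 4↦10, 5↦3, 6↦5, 7↦6, 8↦7, 9↦9, 10↦2]  zeros at y ∈ ∅
  x = 8: [0↦5, 1↦1, 2↦2, 3↦9, 4↦1, 5↦1, 6↦10, 7↦7, 8↦4, 9↦2, 10↦2]  zeros at y ∈ ∅
  x = 9: [0↦6, 1↦7, 2↦2, 3↦3, 4↦0, 5↦5, 6↦8, 7↦10, 8↦1, 9↦4, 10↦9]  zeros at y ∈ {4}
  x = 10: [0↦0, 1↦4, 2↦2, 3↦6, 4↦6, 5↦3, 6↦9, 7↦3, 8↦8, 9↦3, 10↦0]  zeros at y ∈ {0, 10}
Collecting zeros: affine points = {(1, 1), (2, 7), (3, 3), (4, 2), (4, 3), (4, 5), (5, 6), (6, 8), (9, 4), (10, 0), (10, 10)}.
Total count |C(F_11)_aff| = 11.


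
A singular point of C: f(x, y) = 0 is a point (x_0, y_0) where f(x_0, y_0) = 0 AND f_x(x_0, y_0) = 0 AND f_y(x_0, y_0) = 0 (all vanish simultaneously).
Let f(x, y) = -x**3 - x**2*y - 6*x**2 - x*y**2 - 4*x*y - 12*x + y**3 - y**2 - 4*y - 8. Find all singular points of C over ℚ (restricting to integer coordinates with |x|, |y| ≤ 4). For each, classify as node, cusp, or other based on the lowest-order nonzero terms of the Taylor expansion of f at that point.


Singular points: {(-2, 0)}; classification: cusp.

Compute partial derivatives:
  f_x = -3*x**2 - 2*x*y - 12*x - y**2 - 4*y - 12.
  f_y = -x**2 - 2*x*y - 4*x + 3*y**2 - 2*y - 4.
Scan x_0 ∈ {−4, ..., 4}. For each x_0, f_y(x_0, y) is a polynomial in y; find its integer roots y ∈ {−4, ..., 4}, then test f_x and f at those candidates.
  x = -4: f_y(-4, y) = 3*y**2 + 6*y - 4; no integer root y with |y| ≤ 4.
  x = -3: f_y(-3, y) = 3*y**2 + 4*y - 1; no integer root y with |y| ≤ 4.
  x = -2: f_y(-2, y) = 3*y**2 + 2*y; vanishes at y ∈ {0}. (-2, 0): f_x = 0, f = 0 — SINGULAR.
  x = -1: f_y(-1, y) = 3*y**2 - 1; no integer root y with |y| ≤ 4.
  x = 0: f_y(0, y) = 3*y**2 - 2*y - 4; no integer root y with |y| ≤ 4.
  x = 1: f_y(1, y) = 3*y**2 - 4*y - 9; no integer root y with |y| ≤ 4.
  x = 2: f_y(2, y) = 3*y**2 - 6*y - 16; no integer root y with |y| ≤ 4.
  x = 3: f_y(3, y) = 3*y**2 - 8*y - 25; no integer root y with |y| ≤ 4.
  x = 4: f_y(4, y) = 3*y**2 - 10*y - 36; no integer root y with |y| ≤ 4.
Only singular point on the grid: (-2, 0).
Classify: substitute x = -2 + u, y = 0 + v and expand: f = -u**3 - u**2*v - u*v**2 + v**3 + v**2.
No constant or linear terms (consistent with a singular point). Quadratic part: v**2. Cubic part: -u**3 - u**2*v - u*v**2 + v**3.
The quadratic part v**2 is a perfect square, so there is a single (double) tangent line v = 0, i.e. y = 0. Restricting the cubic part to that line (v = 0) leaves -u**3 ≠ 0, so f is not divisible by v and the branch is v² ≈ u**3 to lowest order — this is a cusp.
Classification: cusp.


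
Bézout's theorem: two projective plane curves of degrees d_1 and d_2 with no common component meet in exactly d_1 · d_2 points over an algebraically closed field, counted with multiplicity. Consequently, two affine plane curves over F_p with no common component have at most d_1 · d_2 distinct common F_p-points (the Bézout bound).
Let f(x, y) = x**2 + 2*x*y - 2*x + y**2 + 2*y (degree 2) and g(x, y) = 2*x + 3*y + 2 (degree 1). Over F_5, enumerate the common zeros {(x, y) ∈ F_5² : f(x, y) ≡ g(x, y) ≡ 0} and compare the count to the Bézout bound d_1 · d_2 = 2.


Common zeros: ∅; count = 0; Bézout bound = 2.

deg(f) = 2, deg(g) = 1, so Bézout bound = 2.
Scan x ∈ F_5. For each x, list the y ∈ F_5 with f(x, y) ≡ 0 and those with g(x, y) ≡ 0 (mod 5); the common zeros in that column are the intersection.
  x = 0: f ≡ 0 at y ∈ {0, 3}; g ≡ 0 at y ∈ {1}; common: ∅.
  x = 1: f ≡ 0 at y ∈ {3}; g ≡ 0 at y ∈ {2}; common: ∅.
  x = 2: f ≡ 0 at y ∈ {0, 4}; g ≡ 0 at y ∈ {3}; common: ∅.
  x = 3: f ≡ 0 at y ∈ ∅; g ≡ 0 at y ∈ {4}; common: ∅.
  x = 4: f ≡ 0 at y ∈ ∅; g ≡ 0 at y ∈ {0}; common: ∅.
Collecting: common zeros = ∅, so the count is 0.
Comparison with the Bézout bound: 0 ≤ 2 = deg(f)·deg(g), as expected for curves with no common component (the affine F_5-count falls short of the bound because intersections may lie at infinity, over extension fields, or carry multiplicity).


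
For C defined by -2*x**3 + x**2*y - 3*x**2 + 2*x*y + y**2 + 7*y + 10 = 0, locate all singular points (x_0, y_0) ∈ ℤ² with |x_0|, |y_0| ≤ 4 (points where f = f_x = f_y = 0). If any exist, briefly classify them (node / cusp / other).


Singular points: {(-1, -3)}; classification: cusp.

Compute partial derivatives:
  f_x = -6*x**2 + 2*x*y - 6*x + 2*y.
  f_y = x**2 + 2*x + 2*y + 7.
Scan x_0 ∈ {−4, ..., 4}. For each x_0, f_y(x_0, y) is a polynomial in y; find its integer roots y ∈ {−4, ..., 4}, then test f_x and f at those candidates.
  x = -4: f_y(-4, y) = 2*y + 15; no integer root y with |y| ≤ 4.
  x = -3: f_y(-3, y) = 2*y + 10; no integer root y with |y| ≤ 4.
  x = -2: f_y(-2, y) = 2*y + 7; no integer root y with |y| ≤ 4.
  x = -1: f_y(-1, y) = 2*y + 6; vanishes at y ∈ {-3}. (-1, -3): f_x = 0, f = 0 — SINGULAR.
  x = 0: f_y(0, y) = 2*y + 7; no integer root y with |y| ≤ 4.
  x = 1: f_y(1, y) = 2*y + 10; no integer root y with |y| ≤ 4.
  x = 2: f_y(2, y) = 2*y + 15; no integer root y with |y| ≤ 4.
  x = 3: f_y(3, y) = 2*y + 22; no integer root y with |y| ≤ 4.
  x = 4: f_y(4, y) = 2*y + 31; no integer root y with |y| ≤ 4.
Only singular point on the grid: (-1, -3).
Classify: substitute x = -1 + u, y = -3 + v and expand: f = -2*u**3 + u**2*v + v**2.
No constant or linear terms (consistent with a singular point). Quadratic part: v**2. Cubic part: -2*u**3 + u**2*v.
The quadratic part v**2 is a perfect square, so there is a single (double) tangent line v = 0, i.e. y = -3. Restricting the cubic part to that line (v = 0) leaves -2*u**3 ≠ 0, so f is not divisible by v and the branch is v² ≈ 2*u**3 to lowest order — this is a cusp.
Classification: cusp.


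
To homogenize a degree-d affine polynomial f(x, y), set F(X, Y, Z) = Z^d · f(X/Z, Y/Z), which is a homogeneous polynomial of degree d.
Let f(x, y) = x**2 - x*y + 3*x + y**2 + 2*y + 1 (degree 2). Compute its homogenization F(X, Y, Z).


F(X, Y, Z) = X**2 - X*Y + 3*X*Z + Y**2 + 2*Y*Z + Z**2

deg(f) = 2.
Substitute x = X/Z, y = Y/Z into f, then multiply by Z^2.
  monomial 1·x^2·y^0 ↦ 1·X^2·Y^0·Z^0.
  monomial -1·x^1·y^1 ↦ -1·X^1·Y^1·Z^0.
  monomial 3·x^1·y^0 ↦ 3·X^1·Y^0·Z^1.
  monomial 1·x^0·y^2 ↦ 1·X^0·Y^2·Z^0.
  monomial 2·x^0·y^1 ↦ 2·X^0·Y^1·Z^1.
  monomial 1·x^0·y^0 ↦ 1·X^0·Y^0·Z^2.
Collecting: F(X, Y, Z) = X**2 - X*Y + 3*X*Z + Y**2 + 2*Y*Z + Z**2.


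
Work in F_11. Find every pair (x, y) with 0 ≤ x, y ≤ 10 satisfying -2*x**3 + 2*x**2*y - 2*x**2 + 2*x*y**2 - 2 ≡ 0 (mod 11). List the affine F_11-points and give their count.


Affine F_11-points: {(4, 2), (4, 5), (5, 1), (5, 5), (6, 0), (6, 5)}; count = 6.

For each of the 121 pairs (x, y) ∈ F_11², evaluate f(x, y) mod 11. Record the zeros.
  x = 0: [0↦9, 1↦9, 2↦9, 3↦9, 4↦9, 5↦9, 6↦9, 7↦9, 8↦9, 9↦9, 10↦9]  zeros at y ∈ ∅
  x = 1: [0↦5, 1↦9, 2↦6, 3↦7, 4↦1, 5↦10, 6↦1, 7↦7, 8↦6, 9↦9, 10↦5]  zeros at y ∈ ∅
  x = 2: [0↦7, 1↦8, 2↦6, 3↦1, 4↦4, 5↦4, 6↦1, 7↦6, 8↦8, 9↦7, 10↦3]  zeros at y ∈ ∅
  x = 3: [0↦3, 1↦5, 2↦8, 3↦1, 4↦6, 5↦1, 6↦8, 7↦5, 8↦3, 9↦2, 10↦2]  zeros at y ∈ ∅
  x = 4: [0↦3, 1↦10, 2↦0, 3↦6, 4↦6, 5↦0, 6↦10, 7↦3, 8↦1, 9↦4, 10↦1]  zeros at y ∈ {2, 5}
  x = 5: [0↦6, 1↦0, 2↦3, 3↦4, 4↦3, 5↦0, 6↦6, 7↦10, 8↦1, 9↦1, 10↦10]  zeros at y ∈ {1, 5}
  x = 6: [0↦0, 1↦7, 2↦5, 3↦5, 4↦7, 5↦0, 6↦6, 7↦3, 8↦2, 9↦3, 10↦6]  zeros at y ∈ {0, 5}
  x = 7: [0↦6, 1↦8, 2↦5, 3↦8, 4↦6, 5↦10, 6↦9, 7↦3, 8↦3, 9↦9, 10↦10]  zeros at y ∈ ∅
  x = 8: [0↦1, 1↦2, 2↦2, 3↦1, 4↦10, 5↦7, 6↦3, 7↦9, 8↦3, 9↦7, 10↦10]  zeros at y ∈ ∅
  x = 9: [0↦6, 1↦10, 2↦6, 3↦5, 4↦7, 5↦1, 6↦9, 7↦9, 8↦1, 9↦7, 10↦5]  zeros at y ∈ ∅
  x = 10: [0↦9, 1↦9, 2↦5, 3↦8, 4↦7, 5↦2, 6↦4, 7↦2, 8↦7, 9↦8, 10↦5]  zeros at y ∈ ∅
Collecting zeros: affine points = {(4, 2), (4, 5), (5, 1), (5, 5), (6, 0), (6, 5)}.
Total count |C(F_11)_aff| = 6.


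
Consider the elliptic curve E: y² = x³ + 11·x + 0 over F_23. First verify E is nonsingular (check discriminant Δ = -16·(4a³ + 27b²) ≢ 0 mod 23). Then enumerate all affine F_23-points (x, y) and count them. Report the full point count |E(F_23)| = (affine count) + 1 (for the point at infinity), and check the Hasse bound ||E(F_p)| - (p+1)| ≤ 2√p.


Affine points = {(0, 0), (1, 9), (1, 14), (4, 4), (4, 19), (6, 11), (6, 12), (7, 11), (7, 12), (8, 5), (8, 18), (9, 0), (10, 11), (10, 12), (11, 7), (11, 16), (14, 0), (18, 2), (18, 21), (20, 3), (20, 20), (21, 4), (21, 19)}; affine count = 23; |E(F_23)| = 24.

Discriminant check: Δ ∝ 4a³ + 27b² = 4·11³ + 27·0² = 4·1331 + 27·0 ≡ 11 (mod 23). Nonzero ⇒ E is nonsingular.
For each x ∈ F_23, compute rhs = x³ + 11·x + 0 mod 23, then count y ∈ F_23 with y² ≡ rhs.
  x = 0: rhs = 0, matching y values: 0 (1 points).
  x = 1: rhs = 12, matching y values: 9, 14 (2 points).
  x = 2: rhs = 7, matching y values: none (0 points).
  x = 3: rhs = 14, matching y values: none (0 points).
  x = 4: rhs = 16, matching y values: 4, 19 (2 points).
  x = 5: rhs = 19, matching y values: none (0 points).
  x = 6: rhs = 6, matching y values: 11, 12 (2 points).
  x = 7: rhs = 6, matching y values: 11, 12 (2 points).
  x = 8: rhs = 2, matching y values: 5, 18 (2 points).
  x = 9: rhs = 0, matching y values: 0 (1 points).
  x = 10: rhs = 6, matching y values: 11, 12 (2 points).
  x = 11: rhs = 3, matching y values: 7, 16 (2 points).
  x = 12: rhs = 20, matching y values: none (0 points).
  x = 13: rhs = 17, matching y values: none (0 points).
  x = 14: rhs = 0, matching y values: 0 (1 points).
  x = 15: rhs = 21, matching y values: none (0 points).
  x = 16: rhs = 17, matching y values: none (0 points).
  x = 17: rhs = 17, matching y values: none (0 points).
  x = 18: rhs = 4, matching y values: 2, 21 (2 points).
  x = 19: rhs = 7, matching y values: none (0 points).
  x = 20: rhs = 9, matching y values: 3, 20 (2 points).
  x = 21: rhs = 16, matching y values: 4, 19 (2 points).
  x = 22: rhs = 11, matching y values: none (0 points).
Total affine count: 23.
Full point count |E(F_23)| = 23 + 1 = 24.
Hasse bound: |24 − (23+1)| = |0| = 0 ≤ 2√23 ≈ 9.5917 ✓.


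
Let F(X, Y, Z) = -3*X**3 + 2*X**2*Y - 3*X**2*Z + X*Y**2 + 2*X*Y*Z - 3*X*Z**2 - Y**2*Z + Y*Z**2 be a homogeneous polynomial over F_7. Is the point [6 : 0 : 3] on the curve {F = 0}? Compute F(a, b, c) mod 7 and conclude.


F(6,0,3) ≡ 0 (mod 7); P is on the curve.

Evaluate F(6, 0, 3) term-by-term (mod 7).
  -3*X**3 ↦ -3·216·1·1 = -648
  2*X**2*Y ↦ 2·36·0·1 = 0
  -3*X**2*Z ↦ -3·36·1·3 = -324
  X*Y**2 ↦ 1·6·0·1 = 0
  2*X*Y*Z ↦ 2·6·0·3 = 0
  -3*X*Z**2 ↦ -3·6·1·9 = -162
  -Y**2*Z ↦ -1·1·0·3 = 0
  Y*Z**2 ↦ 1·1·0·9 = 0
Sum: F(6, 0, 3) = (-648) + (0) + (-324) + (0) + (0) + (-162) + (0) + (0) = -1134.
Reducing mod 7: -1134 ≡ 0 (mod 7).
Since F(a, b, c) ≡ 0 (mod 7), P lies on the curve.


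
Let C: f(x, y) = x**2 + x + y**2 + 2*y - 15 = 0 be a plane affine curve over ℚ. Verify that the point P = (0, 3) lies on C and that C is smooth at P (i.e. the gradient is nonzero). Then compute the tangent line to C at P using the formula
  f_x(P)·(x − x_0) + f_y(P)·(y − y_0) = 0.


Tangent line at P: x + 8*y - 24 = 0.

Step 1: f(0, 3) = 0, so P lies on C.
Step 2: partial derivatives
  f_x(x, y) = 2*x + 1, f_y(x, y) = 2*y + 2.
  f_x(P) = 1, f_y(P) = 8 (gradient nonzero, so P is smooth).
Step 3: tangent line at P: 1·(x − 0) + 8·(y − 3) = 0.
Expanding: x + 8*y - 24 = 0.


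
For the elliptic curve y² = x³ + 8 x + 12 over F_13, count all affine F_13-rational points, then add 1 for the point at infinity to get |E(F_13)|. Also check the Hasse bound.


Affine points = {(0, 5), (0, 8), (2, 6), (2, 7), (4, 2), (4, 11), (6, 4), (6, 9), (8, 4), (8, 9), (10, 0), (11, 1), (11, 12), (12, 4), (12, 9)}; affine count = 15; |E(F_13)| = 16.

Discriminant check: Δ ∝ 4a³ + 27b² = 4·8³ + 27·12² = 4·512 + 27·144 ≡ 8 (mod 13). Nonzero ⇒ E is nonsingular.
For each x ∈ F_13, compute rhs = x³ + 8·x + 12 mod 13, then count y ∈ F_13 with y² ≡ rhs.
  x = 0: rhs = 12, matching y values: 5, 8 (2 points).
  x = 1: rhs = 8, matching y values: none (0 points).
  x = 2: rhs = 10, matching y values: 6, 7 (2 points).
  x = 3: rhs = 11, matching y values: none (0 points).
  x = 4: rhs = 4, matching y values: 2, 11 (2 points).
  x = 5: rhs = 8, matching y values: none (0 points).
  x = 6: rhs = 3, matching y values: 4, 9 (2 points).
  x = 7: rhs = 8, matching y values: none (0 points).
  x = 8: rhs = 3, matching y values: 4, 9 (2 points).
  x = 9: rhs = 7, matching y values: none (0 points).
  x = 10: rhs = 0, matching y values: 0 (1 points).
  x = 11: rhs = 1, matching y values: 1, 12 (2 points).
  x = 12: rhs = 3, matching y values: 4, 9 (2 points).
Total affine count: 15.
Full point count |E(F_13)| = 15 + 1 = 16.
Hasse bound: |16 − (13+1)| = |2| = 2 ≤ 2√13 ≈ 7.2111 ✓.


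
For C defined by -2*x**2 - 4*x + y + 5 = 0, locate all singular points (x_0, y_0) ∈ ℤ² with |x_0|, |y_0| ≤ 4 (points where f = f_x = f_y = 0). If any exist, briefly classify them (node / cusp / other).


No singular points in the scanned grid; C is smooth there.

Compute partial derivatives:
  f_x = -4*x - 4.
  f_y = 1.
f_y = 1 is a nonzero constant, so f_y never vanishes: no point (x, y) can satisfy f = f_x = f_y = 0. In particular no (x, y) ∈ {−4, ..., 4}² is singular; the curve is smooth.


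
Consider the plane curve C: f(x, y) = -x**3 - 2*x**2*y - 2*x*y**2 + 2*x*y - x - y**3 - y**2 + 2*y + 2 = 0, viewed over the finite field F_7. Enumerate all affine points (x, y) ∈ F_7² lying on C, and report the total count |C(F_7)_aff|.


Affine F_7-points: {(0, 3), (0, 4), (0, 6), (1, 0), (3, 0), (3, 2), (3, 5), (4, 1), (4, 2)}; count = 9.

For each of the 49 pairs (x, y) ∈ F_7², evaluate f(x, y) mod 7. Record the zeros.
  x = 0: [0↦2, 1↦2, 2↦1, 3↦0, 4↦0, 5↦2, 6↦0]  zeros at y ∈ {3, 4, 6}
  x = 1: [0↦0, 1↦5, 2↦5, 3↦1, 4↦1, 5↦6, 6↦3]  zeros at y ∈ {0}
  x = 2: [0↦6, 1↦5, 2↦2, 3↦5, 4↦1, 5↦5, 6↦4]  zeros at y ∈ ∅
  x = 3: [0↦0, 1↦3, 2↦0, 3↦6, 4↦1, 5↦0, 6↦4]  zeros at y ∈ {0, 2, 5}
  x = 4: [0↦4, 1↦0, 2↦0, 3↦5, 4↦2, 5↦6, 6↦4]  zeros at y ∈ {1, 2}
  x = 5: [0↦5, 1↦4, 2↦3, 3↦3, 4↦5, 5↦3, 6↦5]  zeros at y ∈ ∅
  x = 6: [0↦4, 1↦2, 2↦3, 3↦1, 4↦4, 5↦6, 6↦1]  zeros at y ∈ ∅
Collecting zeros: affine points = {(0, 3), (0, 4), (0, 6), (1, 0), (3, 0), (3, 2), (3, 5), (4, 1), (4, 2)}.
Total count |C(F_7)_aff| = 9.


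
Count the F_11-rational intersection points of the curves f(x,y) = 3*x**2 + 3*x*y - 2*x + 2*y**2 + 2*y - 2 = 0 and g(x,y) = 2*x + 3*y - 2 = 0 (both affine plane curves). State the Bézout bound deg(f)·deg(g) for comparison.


Common zeros: ∅; count = 0; Bézout bound = 2.

deg(f) = 2, deg(g) = 1, so Bézout bound = 2.
Scan x ∈ F_11. For each x, list the y ∈ F_11 with f(x, y) ≡ 0 and those with g(x, y) ≡ 0 (mod 11); the common zeros in that column are the intersection.
  x = 0: f ≡ 0 at y ∈ {3, 7}; g ≡ 0 at y ∈ {8}; common: ∅.
  x = 1: f ≡ 0 at y ∈ {7}; g ≡ 0 at y ∈ {0}; common: ∅.
  x = 2: f ≡ 0 at y ∈ {8, 10}; g ≡ 0 at y ∈ {3}; common: ∅.
  x = 3: f ≡ 0 at y ∈ ∅; g ≡ 0 at y ∈ {6}; common: ∅.
  x = 4: f ≡ 0 at y ∈ ∅; g ≡ 0 at y ∈ {9}; common: ∅.
  x = 5: f ≡ 0 at y ∈ {3, 5}; g ≡ 0 at y ∈ {1}; common: ∅.
  x = 6: f ≡ 0 at y ∈ {6}; g ≡ 0 at y ∈ {4}; common: ∅.
  x = 7: f ≡ 0 at y ∈ {6, 10}; g ≡ 0 at y ∈ {7}; common: ∅.
  x = 8: f ≡ 0 at y ∈ ∅; g ≡ 0 at y ∈ {10}; common: ∅.
  x = 9: f ≡ 0 at y ∈ {5, 8}; g ≡ 0 at y ∈ {2}; common: ∅.
  x = 10: f ≡ 0 at y ∈ ∅; g ≡ 0 at y ∈ {5}; common: ∅.
Collecting: common zeros = ∅, so the count is 0.
Comparison with the Bézout bound: 0 ≤ 2 = deg(f)·deg(g), as expected for curves with no common component (the affine F_11-count falls short of the bound because intersections may lie at infinity, over extension fields, or carry multiplicity).


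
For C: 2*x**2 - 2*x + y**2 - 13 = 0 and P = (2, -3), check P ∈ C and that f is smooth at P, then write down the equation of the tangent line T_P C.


Tangent line at P: 6*x - 6*y - 30 = 0.

Step 1: f(2, -3) = 0, so P lies on C.
Step 2: partial derivatives
  f_x(x, y) = 4*x - 2, f_y(x, y) = 2*y.
  f_x(P) = 6, f_y(P) = -6 (gradient nonzero, so P is smooth).
Step 3: tangent line at P: 6·(x − 2) + -6·(y − -3) = 0.
Expanding: 6*x - 6*y - 30 = 0.


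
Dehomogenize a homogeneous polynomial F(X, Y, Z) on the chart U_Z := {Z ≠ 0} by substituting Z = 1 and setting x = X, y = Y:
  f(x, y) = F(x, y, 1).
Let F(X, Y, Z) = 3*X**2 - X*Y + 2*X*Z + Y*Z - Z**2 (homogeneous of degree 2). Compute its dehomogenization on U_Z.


f(x, y) = 3*x**2 - x*y + 2*x + y - 1

On U_Z we set Z = 1. Each monomial c·X^i·Y^j·Z^k in F becomes c·x^i·y^j·1^k = c·x^i·y^j.
Substituting Z = 1: F(X, Y, 1) = 3*x**2 - x*y + 2*x + y - 1.
Note: deg(f) ≤ deg(F) = 2; strict inequality happens when F is divisible by Z (lost terms).


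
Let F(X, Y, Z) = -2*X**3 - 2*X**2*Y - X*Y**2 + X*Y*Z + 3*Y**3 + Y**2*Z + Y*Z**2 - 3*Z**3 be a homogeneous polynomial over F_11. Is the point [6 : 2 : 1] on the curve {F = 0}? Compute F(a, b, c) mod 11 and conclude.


F(6,2,1) ≡ 0 (mod 11); P is on the curve.

Evaluate F(6, 2, 1) term-by-term (mod 11).
  -2*X**3 ↦ -2·216·1·1 = -432
  -2*X**2*Y ↦ -2·36·2·1 = -144
  -X*Y**2 ↦ -1·6·4·1 = -24
  X*Y*Z ↦ 1·6·2·1 = 12
  3*Y**3 ↦ 3·1·8·1 = 24
  Y**2*Z ↦ 1·1·4·1 = 4
  Y*Z**2 ↦ 1·1·2·1 = 2
  -3*Z**3 ↦ -3·1·1·1 = -3
Sum: F(6, 2, 1) = (-432) + (-144) + (-24) + (12) + (24) + (4) + (2) + (-3) = -561.
Reducing mod 11: -561 ≡ 0 (mod 11).
Since F(a, b, c) ≡ 0 (mod 11), P lies on the curve.


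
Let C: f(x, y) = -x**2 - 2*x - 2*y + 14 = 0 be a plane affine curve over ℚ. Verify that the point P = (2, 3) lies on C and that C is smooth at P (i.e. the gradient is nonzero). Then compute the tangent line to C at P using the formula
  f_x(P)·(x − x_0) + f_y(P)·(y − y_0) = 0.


Tangent line at P: -6*x - 2*y + 18 = 0.

Step 1: f(2, 3) = 0, so P lies on C.
Step 2: partial derivatives
  f_x(x, y) = -2*x - 2, f_y(x, y) = -2.
  f_x(P) = -6, f_y(P) = -2 (gradient nonzero, so P is smooth).
Step 3: tangent line at P: -6·(x − 2) + -2·(y − 3) = 0.
Expanding: -6*x - 2*y + 18 = 0.


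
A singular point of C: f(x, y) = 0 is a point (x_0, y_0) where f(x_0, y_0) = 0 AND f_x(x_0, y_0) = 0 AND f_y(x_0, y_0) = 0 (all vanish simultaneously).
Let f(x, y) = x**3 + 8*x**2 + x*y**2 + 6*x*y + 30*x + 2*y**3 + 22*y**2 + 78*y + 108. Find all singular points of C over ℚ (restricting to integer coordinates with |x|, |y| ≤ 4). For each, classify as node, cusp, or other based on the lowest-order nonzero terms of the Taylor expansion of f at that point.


Singular points: {(-3, -3)}; classification: node.

Compute partial derivatives:
  f_x = 3*x**2 + 16*x + y**2 + 6*y + 30.
  f_y = 2*x*y + 6*x + 6*y**2 + 44*y + 78.
Scan x_0 ∈ {−4, ..., 4}. For each x_0, f_y(x_0, y) is a polynomial in y; find its integer roots y ∈ {−4, ..., 4}, then test f_x and f at those candidates.
  x = -4: f_y(-4, y) = 6*y**2 + 36*y + 54; vanishes at y ∈ {-3}. (-4, -3): f_x = 5 ≠ 0.
  x = -3: f_y(-3, y) = 6*y**2 + 38*y + 60; vanishes at y ∈ {-3}. (-3, -3): f_x = 0, f = 0 — SINGULAR.
  x = -2: f_y(-2, y) = 6*y**2 + 40*y + 66; vanishes at y ∈ {-3}. (-2, -3): f_x = 1 ≠ 0.
  x = -1: f_y(-1, y) = 6*y**2 + 42*y + 72; vanishes at y ∈ {-4, -3}. (-1, -4): f_x = 9 ≠ 0; (-1, -3): f_x = 8 ≠ 0.
  x = 0: f_y(0, y) = 6*y**2 + 44*y + 78; vanishes at y ∈ {-3}. (0, -3): f_x = 21 ≠ 0.
  x = 1: f_y(1, y) = 6*y**2 + 46*y + 84; vanishes at y ∈ {-3}. (1, -3): f_x = 40 ≠ 0.
  x = 2: f_y(2, y) = 6*y**2 + 48*y + 90; vanishes at y ∈ {-3}. (2, -3): f_x = 65 ≠ 0.
  x = 3: f_y(3, y) = 6*y**2 + 50*y + 96; vanishes at y ∈ {-3}. (3, -3): f_x = 96 ≠ 0.
  x = 4: f_y(4, y) = 6*y**2 + 52*y + 102; vanishes at y ∈ {-3}. (4, -3): f_x = 133 ≠ 0.
Only singular point on the grid: (-3, -3).
Classify: substitute x = -3 + u, y = -3 + v and expand: f = u**3 - u**2 + u*v**2 + 2*v**3 + v**2.
No constant or linear terms (consistent with a singular point). Quadratic part: -u**2 + v**2. Cubic part: u**3 + u*v**2 + 2*v**3.
The quadratic part v**2 - u**2 = (v − u)(v + u) splits into two distinct linear factors, so there are two distinct tangent lines y − -3 = ±(x − -3) — this is a node (ordinary double point).
Classification: node.


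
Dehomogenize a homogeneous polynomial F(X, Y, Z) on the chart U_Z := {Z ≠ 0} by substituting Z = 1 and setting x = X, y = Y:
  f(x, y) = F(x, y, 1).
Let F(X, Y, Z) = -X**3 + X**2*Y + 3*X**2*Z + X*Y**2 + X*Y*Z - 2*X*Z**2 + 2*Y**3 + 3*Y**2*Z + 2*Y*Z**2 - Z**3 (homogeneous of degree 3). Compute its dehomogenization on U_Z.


f(x, y) = -x**3 + x**2*y + 3*x**2 + x*y**2 + x*y - 2*x + 2*y**3 + 3*y**2 + 2*y - 1

On U_Z we set Z = 1. Each monomial c·X^i·Y^j·Z^k in F becomes c·x^i·y^j·1^k = c·x^i·y^j.
Substituting Z = 1: F(X, Y, 1) = -x**3 + x**2*y + 3*x**2 + x*y**2 + x*y - 2*x + 2*y**3 + 3*y**2 + 2*y - 1.
Note: deg(f) ≤ deg(F) = 3; strict inequality happens when F is divisible by Z (lost terms).


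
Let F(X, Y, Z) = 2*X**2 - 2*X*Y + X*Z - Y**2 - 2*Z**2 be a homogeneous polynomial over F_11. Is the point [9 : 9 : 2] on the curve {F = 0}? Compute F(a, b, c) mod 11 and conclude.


F(9,9,2) ≡ 6 (mod 11); P is NOT on the curve.

Evaluate F(9, 9, 2) term-by-term (mod 11).
  2*X**2 ↦ 2·81·1·1 = 162
  -2*X*Y ↦ -2·9·9·1 = -162
  X*Z ↦ 1·9·1·2 = 18
  -Y**2 ↦ -1·1·81·1 = -81
  -2*Z**2 ↦ -2·1·1·4 = -8
Sum: F(9, 9, 2) = (162) + (-162) + (18) + (-81) + (-8) = -71.
Reducing mod 11: -71 ≡ 6 (mod 11).
Since F(a, b, c) ≡ 6 ≠ 0 (mod 11), P does NOT lie on the curve.


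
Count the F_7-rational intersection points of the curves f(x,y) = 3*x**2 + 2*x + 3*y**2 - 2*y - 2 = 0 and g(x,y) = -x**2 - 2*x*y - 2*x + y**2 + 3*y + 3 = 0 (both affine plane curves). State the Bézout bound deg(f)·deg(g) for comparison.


Common zeros: {(4, 5), (5, 2)}; count = 2; Bézout bound = 4.

deg(f) = 2, deg(g) = 2, so Bézout bound = 4.
Scan x ∈ F_7. For each x, list the y ∈ F_7 with f(x, y) ≡ 0 and those with g(x, y) ≡ 0 (mod 7); the common zeros in that column are the intersection.
  x = 0: f ≡ 0 at y ∈ {5}; g ≡ 0 at y ∈ {1, 3}; common: ∅.
  x = 1: f ≡ 0 at y ∈ ∅; g ≡ 0 at y ∈ {0, 6}; common: ∅.
  x = 2: f ≡ 0 at y ∈ {0, 3}; g ≡ 0 at y ∈ {4}; common: ∅.
  x = 3: f ≡ 0 at y ∈ ∅; g ≡ 0 at y ∈ {1, 2}; common: ∅.
  x = 4: f ≡ 0 at y ∈ {5}; g ≡ 0 at y ∈ {0, 5}; common: {5}.
  x = 5: f ≡ 0 at y ∈ {1, 2}; g ≡ 0 at y ∈ {2, 5}; common: {2}.
  x = 6: f ≡ 0 at y ∈ {1, 2}; g ≡ 0 at y ∈ {3, 6}; common: ∅.
Collecting: common zeros = {(4, 5), (5, 2)}, so the count is 2.
Comparison with the Bézout bound: 2 ≤ 4 = deg(f)·deg(g), as expected for curves with no common component (the affine F_7-count falls short of the bound because intersections may lie at infinity, over extension fields, or carry multiplicity).


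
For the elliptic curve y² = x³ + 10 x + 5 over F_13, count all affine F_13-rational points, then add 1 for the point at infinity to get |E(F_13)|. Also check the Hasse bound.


Affine points = {(1, 4), (1, 9), (3, 6), (3, 7), (8, 5), (8, 8), (10, 0), (11, 4), (11, 9)}; affine count = 9; |E(F_13)| = 10.

Discriminant check: Δ ∝ 4a³ + 27b² = 4·10³ + 27·5² = 4·1000 + 27·25 ≡ 8 (mod 13). Nonzero ⇒ E is nonsingular.
For each x ∈ F_13, compute rhs = x³ + 10·x + 5 mod 13, then count y ∈ F_13 with y² ≡ rhs.
  x = 0: rhs = 5, matching y values: none (0 points).
  x = 1: rhs = 3, matching y values: 4, 9 (2 points).
  x = 2: rhs = 7, matching y values: none (0 points).
  x = 3: rhs = 10, matching y values: 6, 7 (2 points).
  x = 4: rhs = 5, matching y values: none (0 points).
  x = 5: rhs = 11, matching y values: none (0 points).
  x = 6: rhs = 8, matching y values: none (0 points).
  x = 7: rhs = 2, matching y values: none (0 points).
  x = 8: rhs = 12, matching y values: 5, 8 (2 points).
  x = 9: rhs = 5, matching y values: none (0 points).
  x = 10: rhs = 0, matching y values: 0 (1 points).
  x = 11: rhs = 3, matching y values: 4, 9 (2 points).
  x = 12: rhs = 7, matching y values: none (0 points).
Total affine count: 9.
Full point count |E(F_13)| = 9 + 1 = 10.
Hasse bound: |10 − (13+1)| = |-4| = 4 ≤ 2√13 ≈ 7.2111 ✓.


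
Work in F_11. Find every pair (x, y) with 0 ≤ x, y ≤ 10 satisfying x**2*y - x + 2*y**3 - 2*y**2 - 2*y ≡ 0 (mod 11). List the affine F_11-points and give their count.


Affine F_11-points: {(0, 0), (0, 4), (0, 8), (2, 1), (3, 4), (4, 6), (4, 7), (4, 10), (6, 3), (6, 10), (7, 8), (9, 3), (9, 6), (10, 1)}; count = 14.

For each of the 121 pairs (x, y) ∈ F_11², evaluate f(x, y) mod 11. Record the zeros.
  x = 0: [0↦0, 1↦9, 2↦4, 3↦8, 4↦0, 5↦3, 6↦7, 7↦2, 8↦0, 9↦2, 10↦9]  zeros at y ∈ {0, 4, 8}
  x = 1: [0↦10, 1↦9, 2↦5, 3↦10, 4↦3, 5↦7, 6↦1, 7↦8, 8↦7, 9↦10, 10↦7]  zeros at y ∈ ∅
  x = 2: [0↦9, 1↦0, 2↦10, 3↦7, 4↦3, 5↦10, 6↦7, 7↦6, 8↦8, 9↦3, 10↦3]  zeros at y ∈ {1}
  x = 3: [0↦8, 1↦4, 2↦8, 3↦10, 4↦0, 5↦1, 6↦3, 7↦7, 8↦3, 9↦3, 10↦8]  zeros at y ∈ {4}
  x = 4: [0↦7, 1↦10, 2↦10, 3↦8, 4↦5, 5↦2, 6↦0, 7↦0, 8↦3, 9↦10, 10↦0]  zeros at y ∈ {6, 7, 10}
  x = 5: [0↦6, 1↦7, 2↦5, 3↦1, 4↦7, 5↦2, 6↦9, 7↦7, 8↦8, 9↦2, 10↦1]  zeros at y ∈ ∅
  x = 6: [0↦5, 1↦6, 2↦4, 3↦0, 4↦6, 5↦1, 6↦8, 7↦6, 8↦7, 9↦1, 10↦0]  zeros at y ∈ {3, 10}
  x = 7: [0↦4, 1↦7, 2↦7, 3↦5, 4↦2, 5↦10, 6↦8, 7↦8, 8↦0, 9↦7, 10↦8]  zeros at y ∈ {8}
  x = 8: [0↦3, 1↦10, 2↦3, 3↦5, 4↦6, 5↦7, 6↦9, 7↦2, 8↦9, 9↦9, 10↦3]  zeros at y ∈ ∅
  x = 9: [0↦2, 1↦4, 2↦3, 3↦0, 4↦7, 5↦3, 6↦0, 7↦10, 8↦1, 9↦7, 10↦7]  zeros at y ∈ {3, 6}
  x = 10: [0↦1, 1↦0, 2↦7, 3↦1, 4↦5, 5↦9, 6↦3, 7↦10, 8↦9, 9↦1, 10↦9]  zeros at y ∈ {1}
Collecting zeros: affine points = {(0, 0), (0, 4), (0, 8), (2, 1), (3, 4), (4, 6), (4, 7), (4, 10), (6, 3), (6, 10), (7, 8), (9, 3), (9, 6), (10, 1)}.
Total count |C(F_11)_aff| = 14.


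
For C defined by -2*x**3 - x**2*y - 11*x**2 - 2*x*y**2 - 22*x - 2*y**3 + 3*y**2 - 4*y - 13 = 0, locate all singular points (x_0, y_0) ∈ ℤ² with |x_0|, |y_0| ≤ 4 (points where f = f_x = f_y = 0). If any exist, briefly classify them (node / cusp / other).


Singular points: {(-2, 1)}; classification: cusp.

Compute partial derivatives:
  f_x = -6*x**2 - 2*x*y - 22*x - 2*y**2 - 22.
  f_y = -x**2 - 4*x*y - 6*y**2 + 6*y - 4.
Scan x_0 ∈ {−4, ..., 4}. For each x_0, f_y(x_0, y) is a polynomial in y; find its integer roots y ∈ {−4, ..., 4}, then test f_x and f at those candidates.
  x = -4: f_y(-4, y) = -6*y**2 + 22*y - 20; vanishes at y ∈ {2}. (-4, 2): f_x = -22 ≠ 0.
  x = -3: f_y(-3, y) = -6*y**2 + 18*y - 13; no integer root y with |y| ≤ 4.
  x = -2: f_y(-2, y) = -6*y**2 + 14*y - 8; vanishes at y ∈ {1}. (-2, 1): f_x = 0, f = 0 — SINGULAR.
  x = -1: f_y(-1, y) = -6*y**2 + 10*y - 5; no integer root y with |y| ≤ 4.
  x = 0: f_y(0, y) = -6*y**2 + 6*y - 4; no integer root y with |y| ≤ 4.
  x = 1: f_y(1, y) = -6*y**2 + 2*y - 5; no integer root y with |y| ≤ 4.
  x = 2: f_y(2, y) = -6*y**2 - 2*y - 8; no integer root y with |y| ≤ 4.
  x = 3: f_y(3, y) = -6*y**2 - 6*y - 13; no integer root y with |y| ≤ 4.
  x = 4: f_y(4, y) = -6*y**2 - 10*y - 20; no integer root y with |y| ≤ 4.
Only singular point on the grid: (-2, 1).
Classify: substitute x = -2 + u, y = 1 + v and expand: f = -2*u**3 - u**2*v - 2*u*v**2 - 2*v**3 + v**2.
No constant or linear terms (consistent with a singular point). Quadratic part: v**2. Cubic part: -2*u**3 - u**2*v - 2*u*v**2 - 2*v**3.
The quadratic part v**2 is a perfect square, so there is a single (double) tangent line v = 0, i.e. y = 1. Restricting the cubic part to that line (v = 0) leaves -2*u**3 ≠ 0, so f is not divisible by v and the branch is v² ≈ 2*u**3 to lowest order — this is a cusp.
Classification: cusp.


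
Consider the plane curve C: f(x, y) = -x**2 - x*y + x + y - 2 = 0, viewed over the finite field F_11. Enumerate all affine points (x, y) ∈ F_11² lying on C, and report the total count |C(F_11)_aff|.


Affine F_11-points: {(0, 2), (2, 7), (3, 7), (4, 10), (5, 0), (6, 9), (7, 0), (8, 9), (9, 10), (10, 2)}; count = 10.

For each of the 121 pairs (x, y) ∈ F_11², evaluate f(x, y) mod 11. Record the zeros.
  x = 0: [0↦9, 1↦10, 2↦0, 3↦1, 4↦2, 5↦3, 6↦4, 7↦5, 8↦6, 9↦7, 10↦8]  zeros at y ∈ {2}
  x = 1: [0↦9, 1↦9, 2↦9, 3↦9, 4↦9, 5↦9, 6↦9, 7↦9, 8↦9, 9↦9, 10↦9]  zeros at y ∈ ∅
  x = 2: [0↦7, 1↦6, 2↦5, 3↦4, 4↦3, 5↦2, 6↦1, 7↦0, 8↦10, 9↦9, 10↦8]  zeros at y ∈ {7}
  x = 3: [0↦3, 1↦1, 2↦10, 3↦8, 4↦6, 5↦4, 6↦2, 7↦0, 8↦9, 9↦7, 10↦5]  zeros at y ∈ {7}
  x = 4: [0↦8, 1↦5, 2↦2, 3↦10, 4↦7, 5↦4, 6↦1, 7↦9, 8↦6, 9↦3, 10↦0]  zeros at y ∈ {10}
  x = 5: [0↦0, 1↦7, 2↦3, 3↦10, 4↦6, 5↦2, 6↦9, 7↦5, 8↦1, 9↦8, 10↦4]  zeros at y ∈ {0}
  x = 6: [0↦1, 1↦7, 2↦2, 3↦8, 4↦3, 5↦9, 6↦4, 7↦10, 8↦5, 9↦0, 10↦6]  zeros at y ∈ {9}
  x = 7: [0↦0, 1↦5, 2↦10, 3↦4, 4↦9, 5↦3, 6↦8, 7↦2, 8↦7, 9↦1, 10↦6]  zeros at y ∈ {0}
  x = 8: [0↦8, 1↦1, 2↦5, 3↦9, 4↦2, 5↦6, 6↦10, 7↦3, 8↦7, 9↦0, 10↦4]  zeros at y ∈ {9}
  x = 9: [0↦3, 1↦6, 2↦9, 3↦1, 4↦4, 5↦7, 6↦10, 7↦2, 8↦5, 9↦8, 10↦0]  zeros at y ∈ {10}
  x = 10: [0↦7, 1↦9, 2↦0, 3↦2, 4↦4, 5↦6, 6↦8, 7↦10, 8↦1, 9↦3, 10↦5]  zeros at y ∈ {2}
Collecting zeros: affine points = {(0, 2), (2, 7), (3, 7), (4, 10), (5, 0), (6, 9), (7, 0), (8, 9), (9, 10), (10, 2)}.
Total count |C(F_11)_aff| = 10.


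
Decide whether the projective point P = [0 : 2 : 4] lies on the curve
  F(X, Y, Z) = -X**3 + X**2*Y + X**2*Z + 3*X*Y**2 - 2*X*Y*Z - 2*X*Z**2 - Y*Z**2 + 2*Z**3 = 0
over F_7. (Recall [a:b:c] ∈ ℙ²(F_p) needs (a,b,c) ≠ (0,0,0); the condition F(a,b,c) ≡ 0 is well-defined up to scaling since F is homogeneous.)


F(0,2,4) ≡ 5 (mod 7); P is NOT on the curve.

Evaluate F(0, 2, 4) term-by-term (mod 7).
  -X**3 ↦ -1·0·1·1 = 0
  X**2*Y ↦ 1·0·2·1 = 0
  X**2*Z ↦ 1·0·1·4 = 0
  3*X*Y**2 ↦ 3·0·4·1 = 0
  -2*X*Y*Z ↦ -2·0·2·4 = 0
  -2*X*Z**2 ↦ -2·0·1·16 = 0
  -Y*Z**2 ↦ -1·1·2·16 = -32
  2*Z**3 ↦ 2·1·1·64 = 128
Sum: F(0, 2, 4) = (0) + (0) + (0) + (0) + (0) + (0) + (-32) + (128) = 96.
Reducing mod 7: 96 ≡ 5 (mod 7).
Since F(a, b, c) ≡ 5 ≠ 0 (mod 7), P does NOT lie on the curve.


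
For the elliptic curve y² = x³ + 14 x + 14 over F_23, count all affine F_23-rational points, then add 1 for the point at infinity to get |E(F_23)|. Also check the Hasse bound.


Affine points = {(1, 11), (1, 12), (2, 2), (2, 21), (5, 5), (5, 18), (7, 8), (7, 15), (9, 8), (9, 15), (10, 2), (10, 21), (11, 2), (11, 21), (12, 1), (12, 22), (13, 1), (13, 22), (17, 6), (17, 17), (18, 7), (18, 16), (19, 3), (19, 20), (21, 1), (21, 22)}; affine count = 26; |E(F_23)| = 27.

Discriminant check: Δ ∝ 4a³ + 27b² = 4·14³ + 27·14² = 4·2744 + 27·196 ≡ 7 (mod 23). Nonzero ⇒ E is nonsingular.
For each x ∈ F_23, compute rhs = x³ + 14·x + 14 mod 23, then count y ∈ F_23 with y² ≡ rhs.
  x = 0: rhs = 14, matching y values: none (0 points).
  x = 1: rhs = 6, matching y values: 11, 12 (2 points).
  x = 2: rhs = 4, matching y values: 2, 21 (2 points).
  x = 3: rhs = 14, matching y values: none (0 points).
  x = 4: rhs = 19, matching y values: none (0 points).
  x = 5: rhs = 2, matching y values: 5, 18 (2 points).
  x = 6: rhs = 15, matching y values: none (0 points).
  x = 7: rhs = 18, matching y values: 8, 15 (2 points).
  x = 8: rhs = 17, matching y values: none (0 points).
  x = 9: rhs = 18, matching y values: 8, 15 (2 points).
  x = 10: rhs = 4, matching y values: 2, 21 (2 points).
  x = 11: rhs = 4, matching y values: 2, 21 (2 points).
  x = 12: rhs = 1, matching y values: 1, 22 (2 points).
  x = 13: rhs = 1, matching y values: 1, 22 (2 points).
  x = 14: rhs = 10, matching y values: none (0 points).
  x = 15: rhs = 11, matching y values: none (0 points).
  x = 16: rhs = 10, matching y values: none (0 points).
  x = 17: rhs = 13, matching y values: 6, 17 (2 points).
  x = 18: rhs = 3, matching y values: 7, 16 (2 points).
  x = 19: rhs = 9, matching y values: 3, 20 (2 points).
  x = 20: rhs = 14, matching y values: none (0 points).
  x = 21: rhs = 1, matching y values: 1, 22 (2 points).
  x = 22: rhs = 22, matching y values: none (0 points).
Total affine count: 26.
Full point count |E(F_23)| = 26 + 1 = 27.
Hasse bound: |27 − (23+1)| = |3| = 3 ≤ 2√23 ≈ 9.5917 ✓.


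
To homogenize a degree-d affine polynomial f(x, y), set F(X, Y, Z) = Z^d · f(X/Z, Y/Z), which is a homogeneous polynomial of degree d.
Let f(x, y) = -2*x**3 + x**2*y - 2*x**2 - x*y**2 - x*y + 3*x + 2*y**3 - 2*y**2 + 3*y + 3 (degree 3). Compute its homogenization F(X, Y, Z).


F(X, Y, Z) = -2*X**3 + X**2*Y - 2*X**2*Z - X*Y**2 - X*Y*Z + 3*X*Z**2 + 2*Y**3 - 2*Y**2*Z + 3*Y*Z**2 + 3*Z**3

deg(f) = 3.
Substitute x = X/Z, y = Y/Z into f, then multiply by Z^3.
  monomial -2·x^3·y^0 ↦ -2·X^3·Y^0·Z^0.
  monomial 1·x^2·y^1 ↦ 1·X^2·Y^1·Z^0.
  monomial -2·x^2·y^0 ↦ -2·X^2·Y^0·Z^1.
  monomial -1·x^1·y^2 ↦ -1·X^1·Y^2·Z^0.
  monomial -1·x^1·y^1 ↦ -1·X^1·Y^1·Z^1.
  monomial 3·x^1·y^0 ↦ 3·X^1·Y^0·Z^2.
  monomial 2·x^0·y^3 ↦ 2·X^0·Y^3·Z^0.
  monomial -2·x^0·y^2 ↦ -2·X^0·Y^2·Z^1.
  monomial 3·x^0·y^1 ↦ 3·X^0·Y^1·Z^2.
  monomial 3·x^0·y^0 ↦ 3·X^0·Y^0·Z^3.
Collecting: F(X, Y, Z) = -2*X**3 + X**2*Y - 2*X**2*Z - X*Y**2 - X*Y*Z + 3*X*Z**2 + 2*Y**3 - 2*Y**2*Z + 3*Y*Z**2 + 3*Z**3.


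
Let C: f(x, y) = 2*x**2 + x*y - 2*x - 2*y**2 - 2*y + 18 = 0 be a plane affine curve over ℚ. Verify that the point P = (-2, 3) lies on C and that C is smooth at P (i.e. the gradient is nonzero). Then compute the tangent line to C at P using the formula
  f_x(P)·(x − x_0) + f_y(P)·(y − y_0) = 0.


Tangent line at P: -7*x - 16*y + 34 = 0.

Step 1: f(-2, 3) = 0, so P lies on C.
Step 2: partial derivatives
  f_x(x, y) = 4*x + y - 2, f_y(x, y) = x - 4*y - 2.
  f_x(P) = -7, f_y(P) = -16 (gradient nonzero, so P is smooth).
Step 3: tangent line at P: -7·(x − -2) + -16·(y − 3) = 0.
Expanding: -7*x - 16*y + 34 = 0.


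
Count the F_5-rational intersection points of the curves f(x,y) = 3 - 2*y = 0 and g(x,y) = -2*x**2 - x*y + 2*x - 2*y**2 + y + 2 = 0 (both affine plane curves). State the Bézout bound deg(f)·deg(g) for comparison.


Common zeros: {(1, 4), (3, 4)}; count = 2; Bézout bound = 2.

deg(f) = 1, deg(g) = 2, so Bézout bound = 2.
Scan x ∈ F_5. For each x, list the y ∈ F_5 with f(x, y) ≡ 0 and those with g(x, y) ≡ 0 (mod 5); the common zeros in that column are the intersection.
  x = 0: f ≡ 0 at y ∈ {4}; g ≡ 0 at y ∈ ∅; common: ∅.
  x = 1: f ≡ 0 at y ∈ {4}; g ≡ 0 at y ∈ {1, 4}; common: {4}.
  x = 2: f ≡ 0 at y ∈ {4}; g ≡ 0 at y ∈ {1}; common: ∅.
  x = 3: f ≡ 0 at y ∈ {4}; g ≡ 0 at y ∈ {0, 4}; common: {4}.
  x = 4: f ≡ 0 at y ∈ {4}; g ≡ 0 at y ∈ ∅; common: ∅.
Collecting: common zeros = {(1, 4), (3, 4)}, so the count is 2.
Comparison with the Bézout bound: 2 ≤ 2 = deg(f)·deg(g), as expected for curves with no common component (the bound is attained).


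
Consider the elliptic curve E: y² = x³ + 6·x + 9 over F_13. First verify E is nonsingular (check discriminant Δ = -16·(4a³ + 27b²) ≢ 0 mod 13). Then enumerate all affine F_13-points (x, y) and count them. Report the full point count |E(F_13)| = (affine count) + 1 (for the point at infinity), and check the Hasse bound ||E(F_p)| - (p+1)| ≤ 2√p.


Affine points = {(0, 3), (0, 10), (1, 4), (1, 9), (2, 4), (2, 9), (6, 1), (6, 12), (7, 2), (7, 11), (8, 6), (8, 7), (9, 5), (9, 8), (10, 4), (10, 9)}; affine count = 16; |E(F_13)| = 17.

Discriminant check: Δ ∝ 4a³ + 27b² = 4·6³ + 27·9² = 4·216 + 27·81 ≡ 9 (mod 13). Nonzero ⇒ E is nonsingular.
For each x ∈ F_13, compute rhs = x³ + 6·x + 9 mod 13, then count y ∈ F_13 with y² ≡ rhs.
  x = 0: rhs = 9, matching y values: 3, 10 (2 points).
  x = 1: rhs = 3, matching y values: 4, 9 (2 points).
  x = 2: rhs = 3, matching y values: 4, 9 (2 points).
  x = 3: rhs = 2, matching y values: none (0 points).
  x = 4: rhs = 6, matching y values: none (0 points).
  x = 5: rhs = 8, matching y values: none (0 points).
  x = 6: rhs = 1, matching y values: 1, 12 (2 points).
  x = 7: rhs = 4, matching y values: 2, 11 (2 points).
  x = 8: rhs = 10, matching y values: 6, 7 (2 points).
  x = 9: rhs = 12, matching y values: 5, 8 (2 points).
  x = 10: rhs = 3, matching y values: 4, 9 (2 points).
  x = 11: rhs = 2, matching y values: none (0 points).
  x = 12: rhs = 2, matching y values: none (0 points).
Total affine count: 16.
Full point count |E(F_13)| = 16 + 1 = 17.
Hasse bound: |17 − (13+1)| = |3| = 3 ≤ 2√13 ≈ 7.2111 ✓.
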